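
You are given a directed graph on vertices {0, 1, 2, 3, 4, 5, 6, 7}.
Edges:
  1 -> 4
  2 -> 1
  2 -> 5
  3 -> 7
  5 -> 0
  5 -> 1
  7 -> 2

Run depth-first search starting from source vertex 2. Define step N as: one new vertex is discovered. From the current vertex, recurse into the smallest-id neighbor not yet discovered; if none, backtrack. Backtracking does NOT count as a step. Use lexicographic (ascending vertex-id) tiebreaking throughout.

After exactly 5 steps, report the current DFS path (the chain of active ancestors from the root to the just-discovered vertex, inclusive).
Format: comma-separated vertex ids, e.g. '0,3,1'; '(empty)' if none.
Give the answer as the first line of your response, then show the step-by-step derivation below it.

2,5,0

step 1: discover 2; path=2; order=2
step 2: discover 1; path=2>1; order=2,1
step 3: discover 4; path=2>1>4; order=2,1,4
step 4: discover 5; path=2>5; order=2,1,4,5
step 5: discover 0; path=2>5>0; order=2,1,4,5,0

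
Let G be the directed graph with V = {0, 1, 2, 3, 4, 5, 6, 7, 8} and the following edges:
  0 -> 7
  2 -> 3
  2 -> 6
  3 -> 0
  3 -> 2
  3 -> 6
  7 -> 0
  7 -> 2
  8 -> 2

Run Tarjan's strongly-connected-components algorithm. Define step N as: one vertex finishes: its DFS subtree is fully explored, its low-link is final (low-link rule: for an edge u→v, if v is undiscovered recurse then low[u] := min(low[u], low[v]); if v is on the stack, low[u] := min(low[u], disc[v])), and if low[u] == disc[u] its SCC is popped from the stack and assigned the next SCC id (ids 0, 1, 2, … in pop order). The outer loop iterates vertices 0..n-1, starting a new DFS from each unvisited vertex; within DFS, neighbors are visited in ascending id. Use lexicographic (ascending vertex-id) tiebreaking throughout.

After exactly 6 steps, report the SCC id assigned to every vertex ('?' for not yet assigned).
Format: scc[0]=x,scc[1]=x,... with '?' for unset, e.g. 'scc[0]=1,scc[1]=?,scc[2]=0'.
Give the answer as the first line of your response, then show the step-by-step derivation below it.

scc[0]=1,scc[1]=2,scc[2]=1,scc[3]=1,scc[4]=?,scc[5]=?,scc[6]=0,scc[7]=1,scc[8]=?

step 1: low=(low[0]=0,low[1]=?,low[2]=2,low[3]=0,low[4]=?,low[5]=?,low[6]=4,low[7]=0,low[8]=?); scc=(scc[0]=?,scc[1]=?,scc[2]=?,scc[3]=?,scc[4]=?,scc[5]=?,scc[6]=0,scc[7]=?,scc[8]=?)
step 2: low=(low[0]=0,low[1]=?,low[2]=2,low[3]=0,low[4]=?,low[5]=?,low[6]=4,low[7]=0,low[8]=?); scc=(scc[0]=?,scc[1]=?,scc[2]=?,scc[3]=?,scc[4]=?,scc[5]=?,scc[6]=0,scc[7]=?,scc[8]=?)
step 3: low=(low[0]=0,low[1]=?,low[2]=0,low[3]=0,low[4]=?,low[5]=?,low[6]=4,low[7]=0,low[8]=?); scc=(scc[0]=?,scc[1]=?,scc[2]=?,scc[3]=?,scc[4]=?,scc[5]=?,scc[6]=0,scc[7]=?,scc[8]=?)
step 4: low=(low[0]=0,low[1]=?,low[2]=0,low[3]=0,low[4]=?,low[5]=?,low[6]=4,low[7]=0,low[8]=?); scc=(scc[0]=?,scc[1]=?,scc[2]=?,scc[3]=?,scc[4]=?,scc[5]=?,scc[6]=0,scc[7]=?,scc[8]=?)
step 5: low=(low[0]=0,low[1]=?,low[2]=0,low[3]=0,low[4]=?,low[5]=?,low[6]=4,low[7]=0,low[8]=?); scc=(scc[0]=1,scc[1]=?,scc[2]=1,scc[3]=1,scc[4]=?,scc[5]=?,scc[6]=0,scc[7]=1,scc[8]=?)
step 6: low=(low[0]=0,low[1]=5,low[2]=0,low[3]=0,low[4]=?,low[5]=?,low[6]=4,low[7]=0,low[8]=?); scc=(scc[0]=1,scc[1]=2,scc[2]=1,scc[3]=1,scc[4]=?,scc[5]=?,scc[6]=0,scc[7]=1,scc[8]=?)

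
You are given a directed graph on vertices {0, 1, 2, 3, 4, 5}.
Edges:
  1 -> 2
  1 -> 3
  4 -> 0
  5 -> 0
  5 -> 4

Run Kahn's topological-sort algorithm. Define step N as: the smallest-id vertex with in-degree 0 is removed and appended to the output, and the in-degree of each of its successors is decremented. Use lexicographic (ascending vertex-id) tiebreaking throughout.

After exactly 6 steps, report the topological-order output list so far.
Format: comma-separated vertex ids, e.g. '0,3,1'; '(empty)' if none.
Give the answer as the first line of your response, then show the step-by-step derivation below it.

1,2,3,5,4,0

step 1: output 1; order=[1]; indeg=(2,0,0,0,1,0)
step 2: output 2; order=[1,2]; indeg=(2,0,0,0,1,0)
step 3: output 3; order=[1,2,3]; indeg=(2,0,0,0,1,0)
step 4: output 5; order=[1,2,3,5]; indeg=(1,0,0,0,0,0)
step 5: output 4; order=[1,2,3,5,4]; indeg=(0,0,0,0,0,0)
step 6: output 0; order=[1,2,3,5,4,0]; indeg=(0,0,0,0,0,0)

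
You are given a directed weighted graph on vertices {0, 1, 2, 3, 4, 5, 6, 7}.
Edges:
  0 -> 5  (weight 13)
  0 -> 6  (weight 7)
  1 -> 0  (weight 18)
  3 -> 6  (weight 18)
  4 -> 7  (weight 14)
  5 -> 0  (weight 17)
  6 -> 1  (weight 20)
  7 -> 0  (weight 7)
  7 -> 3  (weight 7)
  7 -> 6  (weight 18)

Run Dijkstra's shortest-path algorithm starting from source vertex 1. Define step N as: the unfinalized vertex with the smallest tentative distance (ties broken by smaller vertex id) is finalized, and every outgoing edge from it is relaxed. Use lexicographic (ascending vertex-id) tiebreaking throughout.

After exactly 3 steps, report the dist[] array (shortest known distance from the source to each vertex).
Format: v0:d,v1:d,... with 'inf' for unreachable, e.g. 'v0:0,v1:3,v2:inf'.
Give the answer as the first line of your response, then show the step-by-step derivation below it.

v0:18,v1:0,v2:inf,v3:inf,v4:inf,v5:31,v6:25,v7:inf

step 1: dist = v0:18,v1:0,v2:inf,v3:inf,v4:inf,v5:inf,v6:inf,v7:inf
step 2: dist = v0:18,v1:0,v2:inf,v3:inf,v4:inf,v5:31,v6:25,v7:inf
step 3: dist = v0:18,v1:0,v2:inf,v3:inf,v4:inf,v5:31,v6:25,v7:inf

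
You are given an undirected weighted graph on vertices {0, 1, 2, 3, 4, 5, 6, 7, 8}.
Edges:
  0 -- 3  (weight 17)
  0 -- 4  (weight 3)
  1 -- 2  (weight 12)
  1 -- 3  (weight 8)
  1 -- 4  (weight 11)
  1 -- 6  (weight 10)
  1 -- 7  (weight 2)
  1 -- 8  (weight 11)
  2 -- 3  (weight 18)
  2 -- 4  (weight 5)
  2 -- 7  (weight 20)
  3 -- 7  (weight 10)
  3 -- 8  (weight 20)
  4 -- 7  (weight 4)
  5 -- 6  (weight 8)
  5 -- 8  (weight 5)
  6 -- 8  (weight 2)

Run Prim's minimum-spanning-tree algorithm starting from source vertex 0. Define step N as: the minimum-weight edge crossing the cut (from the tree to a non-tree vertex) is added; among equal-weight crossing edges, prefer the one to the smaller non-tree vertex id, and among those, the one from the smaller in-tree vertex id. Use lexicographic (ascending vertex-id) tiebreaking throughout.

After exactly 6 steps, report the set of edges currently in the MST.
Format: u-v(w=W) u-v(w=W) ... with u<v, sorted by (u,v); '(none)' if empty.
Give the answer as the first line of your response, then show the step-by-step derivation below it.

0-4(w=3) 1-3(w=8) 1-6(w=10) 1-7(w=2) 2-4(w=5) 4-7(w=4)

step 1: add edge 0-4 (w=3); MST = {0-4(w=3)}
step 2: add edge 4-7 (w=4); MST = {0-4(w=3) 4-7(w=4)}
step 3: add edge 1-7 (w=2); MST = {0-4(w=3) 1-7(w=2) 4-7(w=4)}
step 4: add edge 2-4 (w=5); MST = {0-4(w=3) 1-7(w=2) 2-4(w=5) 4-7(w=4)}
step 5: add edge 1-3 (w=8); MST = {0-4(w=3) 1-3(w=8) 1-7(w=2) 2-4(w=5) 4-7(w=4)}
step 6: add edge 1-6 (w=10); MST = {0-4(w=3) 1-3(w=8) 1-6(w=10) 1-7(w=2) 2-4(w=5) 4-7(w=4)}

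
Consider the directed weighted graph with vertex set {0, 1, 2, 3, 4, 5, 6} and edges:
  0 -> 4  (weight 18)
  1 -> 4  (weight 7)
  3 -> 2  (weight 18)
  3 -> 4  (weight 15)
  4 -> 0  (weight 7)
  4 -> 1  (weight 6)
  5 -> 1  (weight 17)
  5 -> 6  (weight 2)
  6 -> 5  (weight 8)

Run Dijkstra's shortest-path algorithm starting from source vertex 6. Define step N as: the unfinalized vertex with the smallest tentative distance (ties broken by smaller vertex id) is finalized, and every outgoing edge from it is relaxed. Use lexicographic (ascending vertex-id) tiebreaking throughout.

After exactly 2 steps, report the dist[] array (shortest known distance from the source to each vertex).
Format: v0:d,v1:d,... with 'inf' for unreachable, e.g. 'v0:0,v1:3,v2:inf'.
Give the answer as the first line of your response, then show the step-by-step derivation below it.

v0:inf,v1:25,v2:inf,v3:inf,v4:inf,v5:8,v6:0

step 1: dist = v0:inf,v1:inf,v2:inf,v3:inf,v4:inf,v5:8,v6:0
step 2: dist = v0:inf,v1:25,v2:inf,v3:inf,v4:inf,v5:8,v6:0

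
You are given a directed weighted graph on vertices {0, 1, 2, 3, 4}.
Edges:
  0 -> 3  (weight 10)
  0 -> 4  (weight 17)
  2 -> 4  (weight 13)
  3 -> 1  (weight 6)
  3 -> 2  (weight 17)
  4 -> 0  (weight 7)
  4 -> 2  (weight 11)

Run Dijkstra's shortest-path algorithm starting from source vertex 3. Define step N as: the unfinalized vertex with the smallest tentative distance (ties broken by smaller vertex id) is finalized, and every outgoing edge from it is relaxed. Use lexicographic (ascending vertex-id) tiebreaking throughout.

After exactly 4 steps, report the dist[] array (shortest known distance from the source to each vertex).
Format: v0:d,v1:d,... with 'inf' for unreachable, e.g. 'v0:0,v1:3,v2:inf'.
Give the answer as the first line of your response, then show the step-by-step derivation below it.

v0:37,v1:6,v2:17,v3:0,v4:30

step 1: dist = v0:inf,v1:6,v2:17,v3:0,v4:inf
step 2: dist = v0:inf,v1:6,v2:17,v3:0,v4:inf
step 3: dist = v0:inf,v1:6,v2:17,v3:0,v4:30
step 4: dist = v0:37,v1:6,v2:17,v3:0,v4:30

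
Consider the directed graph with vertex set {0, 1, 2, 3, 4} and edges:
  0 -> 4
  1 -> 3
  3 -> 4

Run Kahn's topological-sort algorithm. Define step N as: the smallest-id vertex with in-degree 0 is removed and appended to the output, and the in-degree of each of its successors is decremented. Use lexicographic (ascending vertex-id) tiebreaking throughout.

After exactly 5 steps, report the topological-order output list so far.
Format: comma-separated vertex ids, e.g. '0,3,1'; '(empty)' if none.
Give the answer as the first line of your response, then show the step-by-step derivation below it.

0,1,2,3,4

step 1: output 0; order=[0]; indeg=(0,0,0,1,1)
step 2: output 1; order=[0,1]; indeg=(0,0,0,0,1)
step 3: output 2; order=[0,1,2]; indeg=(0,0,0,0,1)
step 4: output 3; order=[0,1,2,3]; indeg=(0,0,0,0,0)
step 5: output 4; order=[0,1,2,3,4]; indeg=(0,0,0,0,0)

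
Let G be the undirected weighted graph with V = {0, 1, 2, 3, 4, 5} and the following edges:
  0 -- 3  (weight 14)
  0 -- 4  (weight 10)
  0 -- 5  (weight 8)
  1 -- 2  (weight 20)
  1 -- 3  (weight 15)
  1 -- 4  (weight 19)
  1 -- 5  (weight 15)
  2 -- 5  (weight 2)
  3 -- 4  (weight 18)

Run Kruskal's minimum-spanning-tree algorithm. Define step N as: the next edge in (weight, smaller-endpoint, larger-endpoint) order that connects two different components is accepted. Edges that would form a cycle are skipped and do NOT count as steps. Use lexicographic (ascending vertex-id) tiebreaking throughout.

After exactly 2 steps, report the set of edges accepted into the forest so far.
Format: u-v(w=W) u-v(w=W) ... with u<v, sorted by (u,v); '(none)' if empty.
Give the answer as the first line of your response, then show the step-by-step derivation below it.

0-5(w=8) 2-5(w=2)

step 1: add edge 2-5 (w=2); MST = {2-5(w=2)}
step 2: add edge 0-5 (w=8); MST = {0-5(w=8) 2-5(w=2)}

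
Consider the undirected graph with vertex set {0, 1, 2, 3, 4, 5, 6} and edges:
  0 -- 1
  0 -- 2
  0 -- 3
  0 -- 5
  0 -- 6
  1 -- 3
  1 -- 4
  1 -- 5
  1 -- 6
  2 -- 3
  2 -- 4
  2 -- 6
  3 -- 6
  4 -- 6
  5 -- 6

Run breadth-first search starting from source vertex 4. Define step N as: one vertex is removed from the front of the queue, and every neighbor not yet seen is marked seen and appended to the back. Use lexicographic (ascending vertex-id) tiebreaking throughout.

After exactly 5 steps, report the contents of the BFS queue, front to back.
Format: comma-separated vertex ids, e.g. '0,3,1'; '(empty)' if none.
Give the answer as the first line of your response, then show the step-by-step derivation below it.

3,5

step 1: dequeue 4; queue=[1,2,6]; order=4
step 2: dequeue 1; queue=[2,6,0,3,5]; order=4,1
step 3: dequeue 2; queue=[6,0,3,5]; order=4,1,2
step 4: dequeue 6; queue=[0,3,5]; order=4,1,2,6
step 5: dequeue 0; queue=[3,5]; order=4,1,2,6,0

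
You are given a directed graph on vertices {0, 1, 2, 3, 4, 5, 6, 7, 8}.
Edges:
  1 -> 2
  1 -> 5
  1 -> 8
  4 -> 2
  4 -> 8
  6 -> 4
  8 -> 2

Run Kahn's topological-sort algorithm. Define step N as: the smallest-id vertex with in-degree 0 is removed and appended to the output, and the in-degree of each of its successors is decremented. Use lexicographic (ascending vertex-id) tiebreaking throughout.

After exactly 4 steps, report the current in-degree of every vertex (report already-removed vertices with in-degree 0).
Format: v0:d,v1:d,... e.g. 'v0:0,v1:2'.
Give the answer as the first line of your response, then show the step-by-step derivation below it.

v0:0,v1:0,v2:2,v3:0,v4:1,v5:0,v6:0,v7:0,v8:1

step 1: output 0; order=[0]; indeg=(0,0,3,0,1,1,0,0,2)
step 2: output 1; order=[0,1]; indeg=(0,0,2,0,1,0,0,0,1)
step 3: output 3; order=[0,1,3]; indeg=(0,0,2,0,1,0,0,0,1)
step 4: output 5; order=[0,1,3,5]; indeg=(0,0,2,0,1,0,0,0,1)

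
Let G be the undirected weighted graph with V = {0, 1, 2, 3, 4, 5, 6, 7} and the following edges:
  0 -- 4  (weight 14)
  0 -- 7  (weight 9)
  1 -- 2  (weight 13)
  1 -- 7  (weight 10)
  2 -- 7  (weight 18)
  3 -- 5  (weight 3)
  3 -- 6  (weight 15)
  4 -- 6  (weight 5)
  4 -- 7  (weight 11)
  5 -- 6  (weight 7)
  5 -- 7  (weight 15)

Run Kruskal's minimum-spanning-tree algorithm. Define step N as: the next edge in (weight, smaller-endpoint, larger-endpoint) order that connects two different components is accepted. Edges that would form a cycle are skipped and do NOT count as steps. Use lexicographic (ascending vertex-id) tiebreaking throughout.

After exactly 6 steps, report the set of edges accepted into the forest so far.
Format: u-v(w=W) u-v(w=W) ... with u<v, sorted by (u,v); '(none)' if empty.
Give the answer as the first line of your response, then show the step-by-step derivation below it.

0-7(w=9) 1-7(w=10) 3-5(w=3) 4-6(w=5) 4-7(w=11) 5-6(w=7)

step 1: add edge 3-5 (w=3); MST = {3-5(w=3)}
step 2: add edge 4-6 (w=5); MST = {3-5(w=3) 4-6(w=5)}
step 3: add edge 5-6 (w=7); MST = {3-5(w=3) 4-6(w=5) 5-6(w=7)}
step 4: add edge 0-7 (w=9); MST = {0-7(w=9) 3-5(w=3) 4-6(w=5) 5-6(w=7)}
step 5: add edge 1-7 (w=10); MST = {0-7(w=9) 1-7(w=10) 3-5(w=3) 4-6(w=5) 5-6(w=7)}
step 6: add edge 4-7 (w=11); MST = {0-7(w=9) 1-7(w=10) 3-5(w=3) 4-6(w=5) 4-7(w=11) 5-6(w=7)}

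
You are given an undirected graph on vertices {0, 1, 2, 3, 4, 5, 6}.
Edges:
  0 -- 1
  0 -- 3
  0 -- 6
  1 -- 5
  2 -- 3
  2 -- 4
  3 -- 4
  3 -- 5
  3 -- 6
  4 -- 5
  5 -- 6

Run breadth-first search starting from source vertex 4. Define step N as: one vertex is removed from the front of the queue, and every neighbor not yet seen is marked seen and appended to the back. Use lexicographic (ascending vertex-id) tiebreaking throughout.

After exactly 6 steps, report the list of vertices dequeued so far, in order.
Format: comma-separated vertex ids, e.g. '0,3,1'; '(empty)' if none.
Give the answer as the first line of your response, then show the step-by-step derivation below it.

4,2,3,5,0,6

step 1: dequeue 4; queue=[2,3,5]; order=4
step 2: dequeue 2; queue=[3,5]; order=4,2
step 3: dequeue 3; queue=[5,0,6]; order=4,2,3
step 4: dequeue 5; queue=[0,6,1]; order=4,2,3,5
step 5: dequeue 0; queue=[6,1]; order=4,2,3,5,0
step 6: dequeue 6; queue=[1]; order=4,2,3,5,0,6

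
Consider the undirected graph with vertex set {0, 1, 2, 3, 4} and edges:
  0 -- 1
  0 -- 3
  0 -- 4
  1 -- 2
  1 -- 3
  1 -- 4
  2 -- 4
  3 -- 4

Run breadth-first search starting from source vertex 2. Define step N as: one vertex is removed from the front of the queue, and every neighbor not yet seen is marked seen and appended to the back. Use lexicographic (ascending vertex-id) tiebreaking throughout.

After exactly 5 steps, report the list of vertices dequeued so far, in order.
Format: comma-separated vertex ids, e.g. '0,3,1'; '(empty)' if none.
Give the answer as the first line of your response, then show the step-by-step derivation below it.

2,1,4,0,3

step 1: dequeue 2; queue=[1,4]; order=2
step 2: dequeue 1; queue=[4,0,3]; order=2,1
step 3: dequeue 4; queue=[0,3]; order=2,1,4
step 4: dequeue 0; queue=[3]; order=2,1,4,0
step 5: dequeue 3; queue=[(empty)]; order=2,1,4,0,3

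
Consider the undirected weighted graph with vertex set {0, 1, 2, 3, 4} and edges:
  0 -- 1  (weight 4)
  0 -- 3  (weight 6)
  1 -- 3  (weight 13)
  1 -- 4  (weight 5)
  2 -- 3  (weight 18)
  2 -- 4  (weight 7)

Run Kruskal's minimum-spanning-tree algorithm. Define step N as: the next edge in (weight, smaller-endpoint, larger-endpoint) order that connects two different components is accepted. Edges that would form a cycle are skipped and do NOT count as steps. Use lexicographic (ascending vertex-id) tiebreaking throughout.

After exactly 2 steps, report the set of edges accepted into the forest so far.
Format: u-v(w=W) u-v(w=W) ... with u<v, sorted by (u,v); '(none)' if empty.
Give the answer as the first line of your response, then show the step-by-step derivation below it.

0-1(w=4) 1-4(w=5)

step 1: add edge 0-1 (w=4); MST = {0-1(w=4)}
step 2: add edge 1-4 (w=5); MST = {0-1(w=4) 1-4(w=5)}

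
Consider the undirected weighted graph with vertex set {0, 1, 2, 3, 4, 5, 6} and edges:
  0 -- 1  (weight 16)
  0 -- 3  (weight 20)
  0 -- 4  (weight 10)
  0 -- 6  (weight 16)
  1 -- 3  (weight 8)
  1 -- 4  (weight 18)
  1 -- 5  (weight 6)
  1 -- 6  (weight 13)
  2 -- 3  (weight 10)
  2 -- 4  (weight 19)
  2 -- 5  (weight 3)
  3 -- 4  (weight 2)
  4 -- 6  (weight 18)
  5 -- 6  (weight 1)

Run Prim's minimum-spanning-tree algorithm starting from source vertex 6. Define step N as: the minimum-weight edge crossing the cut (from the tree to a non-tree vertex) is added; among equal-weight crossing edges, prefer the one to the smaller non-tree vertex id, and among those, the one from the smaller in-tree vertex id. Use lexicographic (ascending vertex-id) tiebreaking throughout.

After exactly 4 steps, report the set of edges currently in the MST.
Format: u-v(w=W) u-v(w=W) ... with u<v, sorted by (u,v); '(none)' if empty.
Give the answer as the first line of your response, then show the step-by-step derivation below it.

1-3(w=8) 1-5(w=6) 2-5(w=3) 5-6(w=1)

step 1: add edge 5-6 (w=1); MST = {5-6(w=1)}
step 2: add edge 2-5 (w=3); MST = {2-5(w=3) 5-6(w=1)}
step 3: add edge 1-5 (w=6); MST = {1-5(w=6) 2-5(w=3) 5-6(w=1)}
step 4: add edge 1-3 (w=8); MST = {1-3(w=8) 1-5(w=6) 2-5(w=3) 5-6(w=1)}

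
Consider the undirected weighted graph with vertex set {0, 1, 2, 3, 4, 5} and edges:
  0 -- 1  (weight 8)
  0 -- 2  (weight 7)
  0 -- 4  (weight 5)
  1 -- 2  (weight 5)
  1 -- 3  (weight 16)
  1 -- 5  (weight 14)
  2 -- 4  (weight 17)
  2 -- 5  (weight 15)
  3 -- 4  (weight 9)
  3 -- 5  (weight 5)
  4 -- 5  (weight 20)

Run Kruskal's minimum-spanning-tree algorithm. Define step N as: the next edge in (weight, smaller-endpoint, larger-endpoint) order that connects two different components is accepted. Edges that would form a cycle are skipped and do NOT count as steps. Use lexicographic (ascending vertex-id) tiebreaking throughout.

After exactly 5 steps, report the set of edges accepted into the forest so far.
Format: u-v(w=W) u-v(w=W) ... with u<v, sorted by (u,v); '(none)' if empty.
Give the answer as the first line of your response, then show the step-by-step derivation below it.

0-2(w=7) 0-4(w=5) 1-2(w=5) 3-4(w=9) 3-5(w=5)

step 1: add edge 0-4 (w=5); MST = {0-4(w=5)}
step 2: add edge 1-2 (w=5); MST = {0-4(w=5) 1-2(w=5)}
step 3: add edge 3-5 (w=5); MST = {0-4(w=5) 1-2(w=5) 3-5(w=5)}
step 4: add edge 0-2 (w=7); MST = {0-2(w=7) 0-4(w=5) 1-2(w=5) 3-5(w=5)}
step 5: add edge 3-4 (w=9); MST = {0-2(w=7) 0-4(w=5) 1-2(w=5) 3-4(w=9) 3-5(w=5)}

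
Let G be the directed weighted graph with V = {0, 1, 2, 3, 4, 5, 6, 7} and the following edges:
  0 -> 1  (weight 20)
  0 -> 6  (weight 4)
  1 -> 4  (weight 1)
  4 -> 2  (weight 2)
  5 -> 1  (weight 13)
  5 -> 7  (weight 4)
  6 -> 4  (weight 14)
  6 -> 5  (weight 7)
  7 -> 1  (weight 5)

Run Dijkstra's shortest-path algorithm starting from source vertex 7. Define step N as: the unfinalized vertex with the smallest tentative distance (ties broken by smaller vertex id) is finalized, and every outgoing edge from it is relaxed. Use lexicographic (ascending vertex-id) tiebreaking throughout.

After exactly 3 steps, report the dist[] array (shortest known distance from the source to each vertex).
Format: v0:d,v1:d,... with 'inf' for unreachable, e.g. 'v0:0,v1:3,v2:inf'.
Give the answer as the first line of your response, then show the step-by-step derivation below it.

v0:inf,v1:5,v2:8,v3:inf,v4:6,v5:inf,v6:inf,v7:0

step 1: dist = v0:inf,v1:5,v2:inf,v3:inf,v4:inf,v5:inf,v6:inf,v7:0
step 2: dist = v0:inf,v1:5,v2:inf,v3:inf,v4:6,v5:inf,v6:inf,v7:0
step 3: dist = v0:inf,v1:5,v2:8,v3:inf,v4:6,v5:inf,v6:inf,v7:0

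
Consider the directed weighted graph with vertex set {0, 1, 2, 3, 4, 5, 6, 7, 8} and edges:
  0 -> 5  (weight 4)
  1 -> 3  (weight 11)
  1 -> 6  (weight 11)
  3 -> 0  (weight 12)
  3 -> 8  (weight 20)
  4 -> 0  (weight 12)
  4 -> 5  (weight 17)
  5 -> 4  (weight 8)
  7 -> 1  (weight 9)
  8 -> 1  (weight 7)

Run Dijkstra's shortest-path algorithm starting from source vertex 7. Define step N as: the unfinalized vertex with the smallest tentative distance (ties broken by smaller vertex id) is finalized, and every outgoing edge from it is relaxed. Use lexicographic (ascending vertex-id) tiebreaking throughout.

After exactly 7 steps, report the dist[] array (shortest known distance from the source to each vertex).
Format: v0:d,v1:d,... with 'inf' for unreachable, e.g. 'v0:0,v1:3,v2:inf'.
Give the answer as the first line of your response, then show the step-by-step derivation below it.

v0:32,v1:9,v2:inf,v3:20,v4:44,v5:36,v6:20,v7:0,v8:40

step 1: dist = v0:inf,v1:9,v2:inf,v3:inf,v4:inf,v5:inf,v6:inf,v7:0,v8:inf
step 2: dist = v0:inf,v1:9,v2:inf,v3:20,v4:inf,v5:inf,v6:20,v7:0,v8:inf
step 3: dist = v0:32,v1:9,v2:inf,v3:20,v4:inf,v5:inf,v6:20,v7:0,v8:40
step 4: dist = v0:32,v1:9,v2:inf,v3:20,v4:inf,v5:inf,v6:20,v7:0,v8:40
step 5: dist = v0:32,v1:9,v2:inf,v3:20,v4:inf,v5:36,v6:20,v7:0,v8:40
step 6: dist = v0:32,v1:9,v2:inf,v3:20,v4:44,v5:36,v6:20,v7:0,v8:40
step 7: dist = v0:32,v1:9,v2:inf,v3:20,v4:44,v5:36,v6:20,v7:0,v8:40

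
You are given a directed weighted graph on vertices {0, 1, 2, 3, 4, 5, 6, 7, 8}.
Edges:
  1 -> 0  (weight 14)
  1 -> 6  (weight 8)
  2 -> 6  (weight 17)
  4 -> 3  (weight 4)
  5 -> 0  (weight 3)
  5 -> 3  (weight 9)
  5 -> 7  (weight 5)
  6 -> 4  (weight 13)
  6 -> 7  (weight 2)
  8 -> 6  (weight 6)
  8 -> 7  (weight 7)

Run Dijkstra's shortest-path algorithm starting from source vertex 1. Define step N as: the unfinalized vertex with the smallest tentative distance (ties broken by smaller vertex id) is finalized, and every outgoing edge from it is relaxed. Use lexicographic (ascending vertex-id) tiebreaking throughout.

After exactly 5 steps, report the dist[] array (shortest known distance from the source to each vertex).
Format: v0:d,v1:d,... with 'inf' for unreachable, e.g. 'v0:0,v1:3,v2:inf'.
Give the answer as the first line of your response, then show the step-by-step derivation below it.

v0:14,v1:0,v2:inf,v3:25,v4:21,v5:inf,v6:8,v7:10,v8:inf

step 1: dist = v0:14,v1:0,v2:inf,v3:inf,v4:inf,v5:inf,v6:8,v7:inf,v8:inf
step 2: dist = v0:14,v1:0,v2:inf,v3:inf,v4:21,v5:inf,v6:8,v7:10,v8:inf
step 3: dist = v0:14,v1:0,v2:inf,v3:inf,v4:21,v5:inf,v6:8,v7:10,v8:inf
step 4: dist = v0:14,v1:0,v2:inf,v3:inf,v4:21,v5:inf,v6:8,v7:10,v8:inf
step 5: dist = v0:14,v1:0,v2:inf,v3:25,v4:21,v5:inf,v6:8,v7:10,v8:inf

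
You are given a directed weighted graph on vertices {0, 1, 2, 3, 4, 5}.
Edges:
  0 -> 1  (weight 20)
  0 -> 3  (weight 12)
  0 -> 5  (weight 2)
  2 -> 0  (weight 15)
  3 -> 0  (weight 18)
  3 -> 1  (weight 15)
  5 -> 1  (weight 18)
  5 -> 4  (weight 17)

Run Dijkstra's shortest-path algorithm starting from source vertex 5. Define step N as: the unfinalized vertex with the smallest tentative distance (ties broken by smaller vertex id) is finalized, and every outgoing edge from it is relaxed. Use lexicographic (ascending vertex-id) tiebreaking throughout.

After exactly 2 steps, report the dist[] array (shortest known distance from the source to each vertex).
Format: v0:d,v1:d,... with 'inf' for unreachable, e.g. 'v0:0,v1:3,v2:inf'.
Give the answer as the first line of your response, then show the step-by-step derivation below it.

v0:inf,v1:18,v2:inf,v3:inf,v4:17,v5:0

step 1: dist = v0:inf,v1:18,v2:inf,v3:inf,v4:17,v5:0
step 2: dist = v0:inf,v1:18,v2:inf,v3:inf,v4:17,v5:0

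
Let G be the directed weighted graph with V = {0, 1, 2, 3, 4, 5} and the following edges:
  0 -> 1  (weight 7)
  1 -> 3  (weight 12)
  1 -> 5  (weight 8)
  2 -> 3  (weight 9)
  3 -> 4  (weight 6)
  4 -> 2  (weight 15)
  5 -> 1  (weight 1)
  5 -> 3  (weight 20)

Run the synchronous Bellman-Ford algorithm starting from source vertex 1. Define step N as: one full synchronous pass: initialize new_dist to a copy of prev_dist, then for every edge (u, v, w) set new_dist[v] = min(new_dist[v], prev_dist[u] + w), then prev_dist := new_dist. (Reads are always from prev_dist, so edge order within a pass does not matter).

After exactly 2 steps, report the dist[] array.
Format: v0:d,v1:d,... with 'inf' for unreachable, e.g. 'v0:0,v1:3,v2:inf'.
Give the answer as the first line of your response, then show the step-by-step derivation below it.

v0:inf,v1:0,v2:inf,v3:12,v4:18,v5:8

step 1: dist = v0:inf,v1:0,v2:inf,v3:12,v4:inf,v5:8
step 2: dist = v0:inf,v1:0,v2:inf,v3:12,v4:18,v5:8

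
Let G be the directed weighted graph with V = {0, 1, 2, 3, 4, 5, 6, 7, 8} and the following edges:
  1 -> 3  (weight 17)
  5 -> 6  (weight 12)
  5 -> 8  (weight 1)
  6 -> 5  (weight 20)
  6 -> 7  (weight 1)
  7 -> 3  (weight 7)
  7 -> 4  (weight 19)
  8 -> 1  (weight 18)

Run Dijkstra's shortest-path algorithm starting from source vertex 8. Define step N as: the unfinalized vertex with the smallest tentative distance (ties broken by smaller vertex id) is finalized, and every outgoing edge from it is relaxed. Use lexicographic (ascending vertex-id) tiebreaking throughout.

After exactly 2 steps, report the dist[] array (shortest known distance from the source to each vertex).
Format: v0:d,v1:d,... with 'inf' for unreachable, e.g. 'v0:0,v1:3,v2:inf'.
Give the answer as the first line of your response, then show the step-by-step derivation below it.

v0:inf,v1:18,v2:inf,v3:35,v4:inf,v5:inf,v6:inf,v7:inf,v8:0

step 1: dist = v0:inf,v1:18,v2:inf,v3:inf,v4:inf,v5:inf,v6:inf,v7:inf,v8:0
step 2: dist = v0:inf,v1:18,v2:inf,v3:35,v4:inf,v5:inf,v6:inf,v7:inf,v8:0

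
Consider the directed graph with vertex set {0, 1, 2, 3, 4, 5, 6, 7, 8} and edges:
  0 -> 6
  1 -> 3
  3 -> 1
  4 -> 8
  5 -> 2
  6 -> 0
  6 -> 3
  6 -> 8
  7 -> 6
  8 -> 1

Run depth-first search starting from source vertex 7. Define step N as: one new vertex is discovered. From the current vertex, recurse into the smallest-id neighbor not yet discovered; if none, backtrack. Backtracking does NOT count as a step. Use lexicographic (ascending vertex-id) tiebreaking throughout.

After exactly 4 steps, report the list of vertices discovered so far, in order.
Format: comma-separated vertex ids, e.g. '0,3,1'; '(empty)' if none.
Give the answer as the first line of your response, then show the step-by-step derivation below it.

7,6,0,3

step 1: discover 7; path=7; order=7
step 2: discover 6; path=7>6; order=7,6
step 3: discover 0; path=7>6>0; order=7,6,0
step 4: discover 3; path=7>6>3; order=7,6,0,3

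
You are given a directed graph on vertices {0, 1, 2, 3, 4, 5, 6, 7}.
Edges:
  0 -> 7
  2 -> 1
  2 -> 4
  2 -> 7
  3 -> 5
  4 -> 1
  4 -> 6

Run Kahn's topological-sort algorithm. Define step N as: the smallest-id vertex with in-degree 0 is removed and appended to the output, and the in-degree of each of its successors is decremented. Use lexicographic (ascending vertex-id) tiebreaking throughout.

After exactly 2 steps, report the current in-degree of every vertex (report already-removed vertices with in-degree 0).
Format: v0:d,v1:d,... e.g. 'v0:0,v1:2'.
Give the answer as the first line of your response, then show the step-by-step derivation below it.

v0:0,v1:1,v2:0,v3:0,v4:0,v5:1,v6:1,v7:0

step 1: output 0; order=[0]; indeg=(0,2,0,0,1,1,1,1)
step 2: output 2; order=[0,2]; indeg=(0,1,0,0,0,1,1,0)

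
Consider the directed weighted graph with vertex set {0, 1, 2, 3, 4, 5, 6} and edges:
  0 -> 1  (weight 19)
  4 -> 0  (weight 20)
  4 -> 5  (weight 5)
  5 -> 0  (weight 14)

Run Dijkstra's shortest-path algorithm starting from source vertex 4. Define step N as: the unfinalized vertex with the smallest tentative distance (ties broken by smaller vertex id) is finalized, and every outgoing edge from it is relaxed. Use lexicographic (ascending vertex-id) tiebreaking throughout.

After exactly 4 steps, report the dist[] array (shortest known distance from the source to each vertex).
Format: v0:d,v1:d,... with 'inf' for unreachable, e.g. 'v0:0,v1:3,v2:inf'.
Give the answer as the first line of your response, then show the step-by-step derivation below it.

v0:19,v1:38,v2:inf,v3:inf,v4:0,v5:5,v6:inf

step 1: dist = v0:20,v1:inf,v2:inf,v3:inf,v4:0,v5:5,v6:inf
step 2: dist = v0:19,v1:inf,v2:inf,v3:inf,v4:0,v5:5,v6:inf
step 3: dist = v0:19,v1:38,v2:inf,v3:inf,v4:0,v5:5,v6:inf
step 4: dist = v0:19,v1:38,v2:inf,v3:inf,v4:0,v5:5,v6:inf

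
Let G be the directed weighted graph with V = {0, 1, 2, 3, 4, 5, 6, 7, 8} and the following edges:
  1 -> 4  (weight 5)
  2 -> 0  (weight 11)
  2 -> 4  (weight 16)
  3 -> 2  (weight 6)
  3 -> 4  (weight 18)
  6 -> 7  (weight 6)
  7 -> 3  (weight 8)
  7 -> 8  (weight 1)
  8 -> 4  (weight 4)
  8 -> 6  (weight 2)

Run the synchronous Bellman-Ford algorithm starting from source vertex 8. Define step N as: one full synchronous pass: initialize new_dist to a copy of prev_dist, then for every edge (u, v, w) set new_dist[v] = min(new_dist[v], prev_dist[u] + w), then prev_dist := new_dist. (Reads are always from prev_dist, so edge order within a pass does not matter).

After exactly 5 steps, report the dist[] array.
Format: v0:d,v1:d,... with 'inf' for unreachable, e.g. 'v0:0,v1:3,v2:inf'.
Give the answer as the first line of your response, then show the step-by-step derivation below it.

v0:33,v1:inf,v2:22,v3:16,v4:4,v5:inf,v6:2,v7:8,v8:0

step 1: dist = v0:inf,v1:inf,v2:inf,v3:inf,v4:4,v5:inf,v6:2,v7:inf,v8:0
step 2: dist = v0:inf,v1:inf,v2:inf,v3:inf,v4:4,v5:inf,v6:2,v7:8,v8:0
step 3: dist = v0:inf,v1:inf,v2:inf,v3:16,v4:4,v5:inf,v6:2,v7:8,v8:0
step 4: dist = v0:inf,v1:inf,v2:22,v3:16,v4:4,v5:inf,v6:2,v7:8,v8:0
step 5: dist = v0:33,v1:inf,v2:22,v3:16,v4:4,v5:inf,v6:2,v7:8,v8:0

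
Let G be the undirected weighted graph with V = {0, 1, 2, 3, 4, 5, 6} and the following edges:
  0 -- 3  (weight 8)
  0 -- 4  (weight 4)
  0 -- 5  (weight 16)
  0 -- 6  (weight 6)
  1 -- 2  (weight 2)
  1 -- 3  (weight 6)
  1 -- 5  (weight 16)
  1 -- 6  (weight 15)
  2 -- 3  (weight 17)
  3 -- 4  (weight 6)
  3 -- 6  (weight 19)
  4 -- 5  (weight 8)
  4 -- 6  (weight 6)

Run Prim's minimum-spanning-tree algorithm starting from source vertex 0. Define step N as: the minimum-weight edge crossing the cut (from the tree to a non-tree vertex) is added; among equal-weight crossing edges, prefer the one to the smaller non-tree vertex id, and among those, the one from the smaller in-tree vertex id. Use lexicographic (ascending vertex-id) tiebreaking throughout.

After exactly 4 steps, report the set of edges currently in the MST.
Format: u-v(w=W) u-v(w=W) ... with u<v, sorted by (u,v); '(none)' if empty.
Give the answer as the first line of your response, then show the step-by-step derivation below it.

0-4(w=4) 1-2(w=2) 1-3(w=6) 3-4(w=6)

step 1: add edge 0-4 (w=4); MST = {0-4(w=4)}
step 2: add edge 3-4 (w=6); MST = {0-4(w=4) 3-4(w=6)}
step 3: add edge 1-3 (w=6); MST = {0-4(w=4) 1-3(w=6) 3-4(w=6)}
step 4: add edge 1-2 (w=2); MST = {0-4(w=4) 1-2(w=2) 1-3(w=6) 3-4(w=6)}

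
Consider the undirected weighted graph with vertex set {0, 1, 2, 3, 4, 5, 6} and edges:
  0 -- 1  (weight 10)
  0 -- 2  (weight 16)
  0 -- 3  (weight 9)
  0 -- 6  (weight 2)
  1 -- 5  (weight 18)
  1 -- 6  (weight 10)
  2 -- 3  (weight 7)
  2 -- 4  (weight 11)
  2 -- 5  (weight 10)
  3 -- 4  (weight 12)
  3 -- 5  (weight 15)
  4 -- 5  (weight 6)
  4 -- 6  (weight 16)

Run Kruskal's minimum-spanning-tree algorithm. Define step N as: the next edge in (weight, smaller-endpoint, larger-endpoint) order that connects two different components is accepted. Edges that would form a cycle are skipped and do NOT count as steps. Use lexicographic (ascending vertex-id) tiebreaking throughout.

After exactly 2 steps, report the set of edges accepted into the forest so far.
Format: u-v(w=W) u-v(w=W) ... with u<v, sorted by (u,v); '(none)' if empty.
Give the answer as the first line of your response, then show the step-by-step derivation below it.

0-6(w=2) 4-5(w=6)

step 1: add edge 0-6 (w=2); MST = {0-6(w=2)}
step 2: add edge 4-5 (w=6); MST = {0-6(w=2) 4-5(w=6)}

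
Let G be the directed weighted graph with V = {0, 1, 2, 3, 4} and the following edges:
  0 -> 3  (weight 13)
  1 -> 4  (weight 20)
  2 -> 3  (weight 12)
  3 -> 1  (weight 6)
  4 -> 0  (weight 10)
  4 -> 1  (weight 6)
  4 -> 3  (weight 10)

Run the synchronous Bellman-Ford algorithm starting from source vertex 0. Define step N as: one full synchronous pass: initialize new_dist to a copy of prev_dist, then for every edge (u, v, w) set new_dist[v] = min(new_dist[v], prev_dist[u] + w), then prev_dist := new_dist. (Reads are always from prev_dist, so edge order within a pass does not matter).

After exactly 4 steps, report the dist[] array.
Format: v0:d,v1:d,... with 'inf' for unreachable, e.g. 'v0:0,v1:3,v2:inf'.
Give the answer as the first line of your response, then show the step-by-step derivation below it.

v0:0,v1:19,v2:inf,v3:13,v4:39

step 1: dist = v0:0,v1:inf,v2:inf,v3:13,v4:inf
step 2: dist = v0:0,v1:19,v2:inf,v3:13,v4:inf
step 3: dist = v0:0,v1:19,v2:inf,v3:13,v4:39
step 4: dist = v0:0,v1:19,v2:inf,v3:13,v4:39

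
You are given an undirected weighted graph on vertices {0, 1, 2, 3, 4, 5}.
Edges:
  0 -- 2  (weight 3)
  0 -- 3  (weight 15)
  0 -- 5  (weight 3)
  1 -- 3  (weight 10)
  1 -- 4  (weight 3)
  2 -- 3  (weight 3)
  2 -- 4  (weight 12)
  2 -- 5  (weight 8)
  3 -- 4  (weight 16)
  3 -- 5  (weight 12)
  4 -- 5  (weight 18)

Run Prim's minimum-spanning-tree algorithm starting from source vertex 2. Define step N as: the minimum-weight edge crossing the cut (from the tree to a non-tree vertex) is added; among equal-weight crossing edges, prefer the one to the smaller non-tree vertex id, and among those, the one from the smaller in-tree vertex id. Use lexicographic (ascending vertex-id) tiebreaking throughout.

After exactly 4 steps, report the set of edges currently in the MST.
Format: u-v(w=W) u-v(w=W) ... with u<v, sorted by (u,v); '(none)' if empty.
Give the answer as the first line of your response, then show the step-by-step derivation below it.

0-2(w=3) 0-5(w=3) 1-3(w=10) 2-3(w=3)

step 1: add edge 0-2 (w=3); MST = {0-2(w=3)}
step 2: add edge 2-3 (w=3); MST = {0-2(w=3) 2-3(w=3)}
step 3: add edge 0-5 (w=3); MST = {0-2(w=3) 0-5(w=3) 2-3(w=3)}
step 4: add edge 1-3 (w=10); MST = {0-2(w=3) 0-5(w=3) 1-3(w=10) 2-3(w=3)}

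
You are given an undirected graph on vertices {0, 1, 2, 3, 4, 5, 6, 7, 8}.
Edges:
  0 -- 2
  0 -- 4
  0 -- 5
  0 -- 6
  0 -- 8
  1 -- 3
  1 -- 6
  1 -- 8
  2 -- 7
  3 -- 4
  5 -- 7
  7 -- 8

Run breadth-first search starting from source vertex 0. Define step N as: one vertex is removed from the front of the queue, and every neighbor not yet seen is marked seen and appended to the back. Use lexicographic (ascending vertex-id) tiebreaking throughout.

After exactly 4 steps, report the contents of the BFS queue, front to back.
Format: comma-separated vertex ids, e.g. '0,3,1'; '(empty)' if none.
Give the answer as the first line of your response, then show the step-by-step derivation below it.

6,8,7,3

step 1: dequeue 0; queue=[2,4,5,6,8]; order=0
step 2: dequeue 2; queue=[4,5,6,8,7]; order=0,2
step 3: dequeue 4; queue=[5,6,8,7,3]; order=0,2,4
step 4: dequeue 5; queue=[6,8,7,3]; order=0,2,4,5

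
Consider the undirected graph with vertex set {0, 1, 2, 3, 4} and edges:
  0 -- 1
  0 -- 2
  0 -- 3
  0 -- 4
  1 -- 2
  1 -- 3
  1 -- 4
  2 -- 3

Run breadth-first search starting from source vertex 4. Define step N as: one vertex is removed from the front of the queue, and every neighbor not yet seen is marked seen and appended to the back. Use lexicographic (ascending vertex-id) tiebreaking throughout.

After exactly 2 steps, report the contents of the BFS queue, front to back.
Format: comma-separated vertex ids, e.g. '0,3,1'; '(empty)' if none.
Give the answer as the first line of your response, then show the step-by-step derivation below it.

1,2,3

step 1: dequeue 4; queue=[0,1]; order=4
step 2: dequeue 0; queue=[1,2,3]; order=4,0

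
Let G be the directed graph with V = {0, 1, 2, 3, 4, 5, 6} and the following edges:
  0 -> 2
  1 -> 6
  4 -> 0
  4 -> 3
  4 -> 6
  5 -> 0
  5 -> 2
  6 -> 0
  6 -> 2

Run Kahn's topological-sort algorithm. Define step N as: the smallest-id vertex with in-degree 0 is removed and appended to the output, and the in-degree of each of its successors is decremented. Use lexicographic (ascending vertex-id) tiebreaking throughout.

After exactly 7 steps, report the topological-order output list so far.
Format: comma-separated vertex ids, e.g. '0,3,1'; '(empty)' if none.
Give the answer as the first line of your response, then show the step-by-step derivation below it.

1,4,3,5,6,0,2

step 1: output 1; order=[1]; indeg=(3,0,3,1,0,0,1)
step 2: output 4; order=[1,4]; indeg=(2,0,3,0,0,0,0)
step 3: output 3; order=[1,4,3]; indeg=(2,0,3,0,0,0,0)
step 4: output 5; order=[1,4,3,5]; indeg=(1,0,2,0,0,0,0)
step 5: output 6; order=[1,4,3,5,6]; indeg=(0,0,1,0,0,0,0)
step 6: output 0; order=[1,4,3,5,6,0]; indeg=(0,0,0,0,0,0,0)
step 7: output 2; order=[1,4,3,5,6,0,2]; indeg=(0,0,0,0,0,0,0)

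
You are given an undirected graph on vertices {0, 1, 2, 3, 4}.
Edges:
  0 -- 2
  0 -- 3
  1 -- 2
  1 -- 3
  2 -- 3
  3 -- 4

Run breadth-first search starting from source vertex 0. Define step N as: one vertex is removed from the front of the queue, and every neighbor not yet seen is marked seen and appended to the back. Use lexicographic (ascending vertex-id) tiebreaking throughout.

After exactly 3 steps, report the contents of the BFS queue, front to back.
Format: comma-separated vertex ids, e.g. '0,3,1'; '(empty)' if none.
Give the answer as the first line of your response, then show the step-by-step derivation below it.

1,4

step 1: dequeue 0; queue=[2,3]; order=0
step 2: dequeue 2; queue=[3,1]; order=0,2
step 3: dequeue 3; queue=[1,4]; order=0,2,3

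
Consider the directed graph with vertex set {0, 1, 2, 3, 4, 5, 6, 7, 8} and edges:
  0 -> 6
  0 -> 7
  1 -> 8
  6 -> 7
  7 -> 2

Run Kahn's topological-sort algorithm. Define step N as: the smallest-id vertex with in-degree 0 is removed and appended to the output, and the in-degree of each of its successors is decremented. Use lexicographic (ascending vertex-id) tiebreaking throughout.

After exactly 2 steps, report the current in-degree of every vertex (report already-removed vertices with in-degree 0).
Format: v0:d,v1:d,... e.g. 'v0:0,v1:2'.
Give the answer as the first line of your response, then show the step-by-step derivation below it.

v0:0,v1:0,v2:1,v3:0,v4:0,v5:0,v6:0,v7:1,v8:0

step 1: output 0; order=[0]; indeg=(0,0,1,0,0,0,0,1,1)
step 2: output 1; order=[0,1]; indeg=(0,0,1,0,0,0,0,1,0)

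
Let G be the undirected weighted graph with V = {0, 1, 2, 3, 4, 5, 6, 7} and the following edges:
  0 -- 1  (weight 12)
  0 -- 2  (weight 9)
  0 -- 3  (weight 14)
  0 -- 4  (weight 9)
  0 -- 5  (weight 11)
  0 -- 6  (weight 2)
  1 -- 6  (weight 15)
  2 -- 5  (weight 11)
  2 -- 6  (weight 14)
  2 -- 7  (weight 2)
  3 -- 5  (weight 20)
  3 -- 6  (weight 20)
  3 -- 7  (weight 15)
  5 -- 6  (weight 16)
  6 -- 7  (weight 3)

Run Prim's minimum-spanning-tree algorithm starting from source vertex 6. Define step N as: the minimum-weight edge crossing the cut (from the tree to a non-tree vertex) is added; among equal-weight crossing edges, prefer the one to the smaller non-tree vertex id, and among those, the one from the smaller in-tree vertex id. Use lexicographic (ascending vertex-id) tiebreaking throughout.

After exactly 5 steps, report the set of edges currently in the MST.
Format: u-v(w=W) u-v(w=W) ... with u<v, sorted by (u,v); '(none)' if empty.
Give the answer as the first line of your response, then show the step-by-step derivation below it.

0-4(w=9) 0-5(w=11) 0-6(w=2) 2-7(w=2) 6-7(w=3)

step 1: add edge 0-6 (w=2); MST = {0-6(w=2)}
step 2: add edge 6-7 (w=3); MST = {0-6(w=2) 6-7(w=3)}
step 3: add edge 2-7 (w=2); MST = {0-6(w=2) 2-7(w=2) 6-7(w=3)}
step 4: add edge 0-4 (w=9); MST = {0-4(w=9) 0-6(w=2) 2-7(w=2) 6-7(w=3)}
step 5: add edge 0-5 (w=11); MST = {0-4(w=9) 0-5(w=11) 0-6(w=2) 2-7(w=2) 6-7(w=3)}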